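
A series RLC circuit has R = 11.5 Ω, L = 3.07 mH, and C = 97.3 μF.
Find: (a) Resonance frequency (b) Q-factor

Step 1 — Resonance condition Im(Z)=0 gives ω₀ = 1/√(LC).
Step 2 — ω₀ = 1/√(0.00307·9.73e-05) = 1830 rad/s.
Step 3 — f₀ = ω₀/(2π) = 291.2 Hz.
Step 4 — Series Q: Q = ω₀L/R = 1830·0.00307/11.5 = 0.4884.

(a) f₀ = 291.2 Hz  (b) Q = 0.4884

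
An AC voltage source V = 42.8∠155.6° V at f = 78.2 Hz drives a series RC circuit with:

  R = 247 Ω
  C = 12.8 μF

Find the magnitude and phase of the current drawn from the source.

Step 1 — Angular frequency: ω = 2π·f = 2π·78.2 = 491.3 rad/s.
Step 2 — Component impedances:
  R: Z = R = 247 Ω
  C: Z = 1/(jωC) = -j/(ω·C) = 0 - j159 Ω
Step 3 — Series combination: Z_total = R + C = 247 - j159 Ω = 293.8∠-32.8° Ω.
Step 4 — Source phasor: V = 42.8∠155.6° V = -38.98 + j17.68 V.
Step 5 — Ohm's law: I = V / Z_total = (-38.98 + j17.68) / (247 - j159) = -0.1441 - j0.02121 A.
Step 6 — Convert to polar: |I| = 0.1457 A, ∠I = -171.6°.

I = 0.1457∠-171.6° A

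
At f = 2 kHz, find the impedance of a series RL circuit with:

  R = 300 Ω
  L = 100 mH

Step 1 — Angular frequency: ω = 2π·f = 2π·2000 = 1.257e+04 rad/s.
Step 2 — Component impedances:
  R: Z = R = 300 Ω
  L: Z = jωL = j·1.257e+04·0.1 = 0 + j1257 Ω
Step 3 — Series combination: Z_total = R + L = 300 + j1257 Ω = 1292∠76.6° Ω.

Z = 300 + j1257 Ω = 1292∠76.6° Ω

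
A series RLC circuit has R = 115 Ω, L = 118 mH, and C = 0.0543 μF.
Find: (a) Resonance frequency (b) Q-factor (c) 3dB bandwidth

Step 1 — Resonance: ω₀ = 1/√(LC) = 1/√(0.118·5.43e-08) = 1.249e+04 rad/s.
Step 2 — f₀ = ω₀/(2π) = 1988 Hz.
Step 3 — Series Q: Q = ω₀L/R = 1.249e+04·0.118/115 = 12.82.
Step 4 — Bandwidth: Δω = ω₀/Q = 974.6 rad/s; BW = Δω/(2π) = 155.1 Hz.

(a) f₀ = 1988 Hz  (b) Q = 12.82  (c) BW = 155.1 Hz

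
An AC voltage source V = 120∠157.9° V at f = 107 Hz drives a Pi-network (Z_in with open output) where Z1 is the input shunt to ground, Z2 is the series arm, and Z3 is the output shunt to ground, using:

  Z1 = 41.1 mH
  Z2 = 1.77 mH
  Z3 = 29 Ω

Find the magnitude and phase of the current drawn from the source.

Step 1 — Angular frequency: ω = 2π·f = 2π·107 = 672.3 rad/s.
Step 2 — Component impedances:
  Z1: Z = jωL = j·672.3·0.0411 = 0 + j27.63 Ω
  Z2: Z = jωL = j·672.3·0.00177 = 0 + j1.19 Ω
  Z3: Z = R = 29 Ω
Step 3 — With open output, the series arm Z2 and the output shunt Z3 appear in series to ground: Z2 + Z3 = 29 + j1.19 Ω.
Step 4 — Parallel with input shunt Z1: Z_in = Z1 || (Z2 + Z3) = 13.25 + j14.47 Ω = 19.62∠47.5° Ω.
Step 5 — Source phasor: V = 120∠157.9° V = -111.2 + j45.15 V.
Step 6 — Ohm's law: I = V / Z_total = (-111.2 + j45.15) / (13.25 + j14.47) = -2.13 + j5.735 A.
Step 7 — Convert to polar: |I| = 6.118 A, ∠I = 110.4°.

I = 6.118∠110.4° A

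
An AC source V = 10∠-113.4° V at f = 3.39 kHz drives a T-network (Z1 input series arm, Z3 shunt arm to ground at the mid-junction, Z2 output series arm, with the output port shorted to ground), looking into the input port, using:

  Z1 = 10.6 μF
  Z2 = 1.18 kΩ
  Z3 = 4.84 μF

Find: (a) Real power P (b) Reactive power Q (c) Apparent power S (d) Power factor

Step 1 — Angular frequency: ω = 2π·f = 2π·3390 = 2.13e+04 rad/s.
Step 2 — Component impedances:
  Z1: Z = 1/(jωC) = -j/(ω·C) = 0 - j4.429 Ω
  Z2: Z = R = 1180 Ω
  Z3: Z = 1/(jωC) = -j/(ω·C) = 0 - j9.7 Ω
Step 3 — With the output port shorted to ground, the output series arm Z2 runs from the junction to ground; the shunt arm Z3 also runs from the junction to ground. They appear in parallel: Z3 || Z2 = 0.07973 - j9.699 Ω.
Step 4 — Series with input arm Z1: Z_in = Z1 + (Z3 || Z2) = 0.07973 - j14.13 Ω = 14.13∠-89.7° Ω.
Step 5 — Source phasor: V = 10∠-113.4° V = -3.971 - j9.178 V.
Step 6 — Current: I = V / Z = 0.648 - j0.2848 A = 0.7078∠-23.7° A.
Step 7 — Complex power: S = V·I* = 0.03994 - j7.078 VA.
Step 8 — Real power: P = Re(S) = 0.03994 W.
Step 9 — Reactive power: Q = Im(S) = -7.078 VAR.
Step 10 — Apparent power: |S| = 7.078 VA.
Step 11 — Power factor: PF = P/|S| = 0.005643 (leading).

(a) P = 0.03994 W  (b) Q = -7.078 VAR  (c) S = 7.078 VA  (d) PF = 0.005643 (leading)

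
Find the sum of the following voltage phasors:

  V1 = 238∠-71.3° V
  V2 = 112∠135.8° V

Step 1 — Convert each phasor to rectangular form:
  V1 = 238·(cos(-71.3°) + j·sin(-71.3°)) = 76.31 - j225.4 V
  V2 = 112·(cos(135.8°) + j·sin(135.8°)) = -80.29 + j78.08 V
Step 2 — Sum components: V_total = -3.988 - j147.4 V.
Step 3 — Convert to polar: |V_total| = 147.4 V, ∠V_total = -91.6°.

V_total = 147.4∠-91.6° V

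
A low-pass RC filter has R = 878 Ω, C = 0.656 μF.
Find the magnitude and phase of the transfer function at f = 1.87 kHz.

Step 1 — Angular frequency: ω = 2π·1870 = 1.175e+04 rad/s.
Step 2 — Transfer function: H(jω) = 1/(1 + jωRC).
Step 3 — Denominator: 1 + jωRC = 1 + j·1.175e+04·878·6.56e-07 = 1 + j6.767.
Step 4 — H = 0.02137 - j0.1446.
Step 5 — Magnitude: |H| = 0.1462 (-16.7 dB); phase: φ = -81.6°.

|H| = 0.1462 (-16.7 dB), φ = -81.6°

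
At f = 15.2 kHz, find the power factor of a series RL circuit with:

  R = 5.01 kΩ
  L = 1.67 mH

Step 1 — Angular frequency: ω = 2π·f = 2π·1.52e+04 = 9.55e+04 rad/s.
Step 2 — Component impedances:
  R: Z = R = 5010 Ω
  L: Z = jωL = j·9.55e+04·0.00167 = 0 + j159.5 Ω
Step 3 — Series combination: Z_total = R + L = 5010 + j159.5 Ω = 5013∠1.8° Ω.
Step 4 — Power factor: PF = cos(φ) = Re(Z)/|Z| = 5010/5012.5 = 0.9995.
Step 5 — Type: Im(Z) = 159.5 ⇒ lagging (phase φ = 1.8°).

PF = 0.9995 (lagging, φ = 1.8°)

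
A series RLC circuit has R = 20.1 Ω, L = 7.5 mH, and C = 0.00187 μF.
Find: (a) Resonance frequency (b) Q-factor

Step 1 — Resonance condition Im(Z)=0 gives ω₀ = 1/√(LC).
Step 2 — ω₀ = 1/√(0.0075·1.87e-09) = 2.67e+05 rad/s.
Step 3 — f₀ = ω₀/(2π) = 4.25e+04 Hz.
Step 4 — Series Q: Q = ω₀L/R = 2.67e+05·0.0075/20.1 = 99.64.

(a) f₀ = 4.25e+04 Hz  (b) Q = 99.64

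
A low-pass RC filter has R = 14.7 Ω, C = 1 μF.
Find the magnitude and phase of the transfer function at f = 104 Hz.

Step 1 — Angular frequency: ω = 2π·104 = 653.5 rad/s.
Step 2 — Transfer function: H(jω) = 1/(1 + jωRC).
Step 3 — Denominator: 1 + jωRC = 1 + j·653.5·14.7·1e-06 = 1 + j0.009606.
Step 4 — H = 0.9999 - j0.009605.
Step 5 — Magnitude: |H| = 1 (-0.0 dB); phase: φ = -0.6°.

|H| = 1 (-0.0 dB), φ = -0.6°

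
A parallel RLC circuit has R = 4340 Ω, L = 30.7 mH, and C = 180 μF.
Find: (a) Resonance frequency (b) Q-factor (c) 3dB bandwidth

Step 1 — Resonance: ω₀ = 1/√(LC) = 1/√(0.0307·0.00018) = 425.4 rad/s.
Step 2 — f₀ = ω₀/(2π) = 67.7 Hz.
Step 3 — Parallel Q: Q = R/(ω₀L) = 4340/(425.4·0.0307) = 332.3.
Step 4 — Bandwidth: Δω = ω₀/Q = 1.28 rad/s; BW = Δω/(2π) = 0.2037 Hz.

(a) f₀ = 67.7 Hz  (b) Q = 332.3  (c) BW = 0.2037 Hz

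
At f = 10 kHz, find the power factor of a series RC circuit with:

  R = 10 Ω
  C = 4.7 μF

Step 1 — Angular frequency: ω = 2π·f = 2π·1e+04 = 6.283e+04 rad/s.
Step 2 — Component impedances:
  R: Z = R = 10 Ω
  C: Z = 1/(jωC) = -j/(ω·C) = 0 - j3.386 Ω
Step 3 — Series combination: Z_total = R + C = 10 - j3.386 Ω = 10.56∠-18.7° Ω.
Step 4 — Power factor: PF = cos(φ) = Re(Z)/|Z| = 10/10.5578 = 0.9472.
Step 5 — Type: Im(Z) = -3.386 ⇒ leading (phase φ = -18.7°).

PF = 0.9472 (leading, φ = -18.7°)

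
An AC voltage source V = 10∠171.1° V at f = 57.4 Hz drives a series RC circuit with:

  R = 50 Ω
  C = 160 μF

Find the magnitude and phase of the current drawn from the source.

Step 1 — Angular frequency: ω = 2π·f = 2π·57.4 = 360.7 rad/s.
Step 2 — Component impedances:
  R: Z = R = 50 Ω
  C: Z = 1/(jωC) = -j/(ω·C) = 0 - j17.33 Ω
Step 3 — Series combination: Z_total = R + C = 50 - j17.33 Ω = 52.92∠-19.1° Ω.
Step 4 — Source phasor: V = 10∠171.1° V = -9.88 + j1.547 V.
Step 5 — Ohm's law: I = V / Z_total = (-9.88 + j1.547) / (50 - j17.33) = -0.186 - j0.03352 A.
Step 6 — Convert to polar: |I| = 0.189 A, ∠I = -169.8°.

I = 0.189∠-169.8° A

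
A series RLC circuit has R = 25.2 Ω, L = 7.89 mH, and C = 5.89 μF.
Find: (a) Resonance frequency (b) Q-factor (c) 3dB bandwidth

Step 1 — Resonance: ω₀ = 1/√(LC) = 1/√(0.00789·5.89e-06) = 4639 rad/s.
Step 2 — f₀ = ω₀/(2π) = 738.3 Hz.
Step 3 — Series Q: Q = ω₀L/R = 4639·0.00789/25.2 = 1.452.
Step 4 — Bandwidth: Δω = ω₀/Q = 3194 rad/s; BW = Δω/(2π) = 508.3 Hz.

(a) f₀ = 738.3 Hz  (b) Q = 1.452  (c) BW = 508.3 Hz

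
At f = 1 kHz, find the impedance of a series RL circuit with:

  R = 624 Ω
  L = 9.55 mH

Step 1 — Angular frequency: ω = 2π·f = 2π·1000 = 6283 rad/s.
Step 2 — Component impedances:
  R: Z = R = 624 Ω
  L: Z = jωL = j·6283·0.00955 = 0 + j60 Ω
Step 3 — Series combination: Z_total = R + L = 624 + j60 Ω = 626.9∠5.5° Ω.

Z = 624 + j60 Ω = 626.9∠5.5° Ω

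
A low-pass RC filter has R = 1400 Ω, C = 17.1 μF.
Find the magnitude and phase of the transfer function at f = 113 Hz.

Step 1 — Angular frequency: ω = 2π·113 = 710 rad/s.
Step 2 — Transfer function: H(jω) = 1/(1 + jωRC).
Step 3 — Denominator: 1 + jωRC = 1 + j·710·1400·1.71e-05 = 1 + j17.
Step 4 — H = 0.003449 - j0.05863.
Step 5 — Magnitude: |H| = 0.05873 (-24.6 dB); phase: φ = -86.6°.

|H| = 0.05873 (-24.6 dB), φ = -86.6°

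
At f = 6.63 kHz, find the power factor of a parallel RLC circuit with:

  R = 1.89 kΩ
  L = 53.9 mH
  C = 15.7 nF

Step 1 — Angular frequency: ω = 2π·f = 2π·6630 = 4.166e+04 rad/s.
Step 2 — Component impedances:
  R: Z = R = 1890 Ω
  L: Z = jωL = j·4.166e+04·0.0539 = 0 + j2245 Ω
  C: Z = 1/(jωC) = -j/(ω·C) = 0 - j1529 Ω
Step 3 — Parallel combination: 1/Z_total = 1/R + 1/L + 1/C; Z_total = 1636 - j645 Ω = 1758∠-21.5° Ω.
Step 4 — Power factor: PF = cos(φ) = Re(Z)/|Z| = 1635.6/1758.2 = 0.9303.
Step 5 — Type: Im(Z) = -645 ⇒ leading (phase φ = -21.5°).

PF = 0.9303 (leading, φ = -21.5°)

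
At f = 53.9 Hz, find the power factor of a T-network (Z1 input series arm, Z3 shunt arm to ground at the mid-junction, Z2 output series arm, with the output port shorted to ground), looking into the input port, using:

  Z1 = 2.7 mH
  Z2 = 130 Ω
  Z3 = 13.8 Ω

Step 1 — Angular frequency: ω = 2π·f = 2π·53.9 = 338.7 rad/s.
Step 2 — Component impedances:
  Z1: Z = jωL = j·338.7·0.0027 = 0 + j0.9144 Ω
  Z2: Z = R = 130 Ω
  Z3: Z = R = 13.8 Ω
Step 3 — With the output port shorted to ground, the output series arm Z2 runs from the junction to ground; the shunt arm Z3 also runs from the junction to ground. They appear in parallel: Z3 || Z2 = 12.48 Ω.
Step 4 — Series with input arm Z1: Z_in = Z1 + (Z3 || Z2) = 12.48 + j0.9144 Ω = 12.51∠4.2° Ω.
Step 5 — Power factor: PF = cos(φ) = Re(Z)/|Z| = 12.4757/12.5091 = 0.9973.
Step 6 — Type: Im(Z) = 0.9144 ⇒ lagging (phase φ = 4.2°).

PF = 0.9973 (lagging, φ = 4.2°)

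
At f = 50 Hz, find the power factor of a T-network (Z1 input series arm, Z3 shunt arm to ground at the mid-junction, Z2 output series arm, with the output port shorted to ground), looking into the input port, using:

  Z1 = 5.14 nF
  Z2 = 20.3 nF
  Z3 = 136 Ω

Step 1 — Angular frequency: ω = 2π·f = 2π·50 = 314.2 rad/s.
Step 2 — Component impedances:
  Z1: Z = 1/(jωC) = -j/(ω·C) = 0 - j6.193e+05 Ω
  Z2: Z = 1/(jωC) = -j/(ω·C) = 0 - j1.568e+05 Ω
  Z3: Z = R = 136 Ω
Step 3 — With the output port shorted to ground, the output series arm Z2 runs from the junction to ground; the shunt arm Z3 also runs from the junction to ground. They appear in parallel: Z3 || Z2 = 136 - j0.118 Ω.
Step 4 — Series with input arm Z1: Z_in = Z1 + (Z3 || Z2) = 136 - j6.193e+05 Ω = 6.193e+05∠-90.0° Ω.
Step 5 — Power factor: PF = cos(φ) = Re(Z)/|Z| = 136/6.193e+05 = 0.0002196.
Step 6 — Type: Im(Z) = -6.193e+05 ⇒ leading (phase φ = -90.0°).

PF = 0.0002196 (leading, φ = -90.0°)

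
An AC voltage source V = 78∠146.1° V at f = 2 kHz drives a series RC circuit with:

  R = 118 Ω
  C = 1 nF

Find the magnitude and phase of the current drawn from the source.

Step 1 — Angular frequency: ω = 2π·f = 2π·2000 = 1.257e+04 rad/s.
Step 2 — Component impedances:
  R: Z = R = 118 Ω
  C: Z = 1/(jωC) = -j/(ω·C) = 0 - j7.958e+04 Ω
Step 3 — Series combination: Z_total = R + C = 118 - j7.958e+04 Ω = 7.958e+04∠-89.9° Ω.
Step 4 — Source phasor: V = 78∠146.1° V = -64.74 + j43.5 V.
Step 5 — Ohm's law: I = V / Z_total = (-64.74 + j43.5) / (118 - j7.958e+04) = -0.0005479 - j0.0008127 A.
Step 6 — Convert to polar: |I| = 0.0009802 A, ∠I = -124.0°.

I = 0.0009802∠-124.0° A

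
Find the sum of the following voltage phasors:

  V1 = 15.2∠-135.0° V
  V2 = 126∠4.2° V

Step 1 — Convert each phasor to rectangular form:
  V1 = 15.2·(cos(-135.0°) + j·sin(-135.0°)) = -10.75 - j10.75 V
  V2 = 126·(cos(4.2°) + j·sin(4.2°)) = 125.7 + j9.228 V
Step 2 — Sum components: V_total = 114.9 - j1.52 V.
Step 3 — Convert to polar: |V_total| = 114.9 V, ∠V_total = -0.8°.

V_total = 114.9∠-0.8° V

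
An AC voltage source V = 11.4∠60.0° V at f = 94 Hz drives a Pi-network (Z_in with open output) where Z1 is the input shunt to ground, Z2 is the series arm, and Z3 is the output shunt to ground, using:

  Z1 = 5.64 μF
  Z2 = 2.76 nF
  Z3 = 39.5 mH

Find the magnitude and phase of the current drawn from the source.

Step 1 — Angular frequency: ω = 2π·f = 2π·94 = 590.6 rad/s.
Step 2 — Component impedances:
  Z1: Z = 1/(jωC) = -j/(ω·C) = 0 - j300.2 Ω
  Z2: Z = 1/(jωC) = -j/(ω·C) = 0 - j6.135e+05 Ω
  Z3: Z = jωL = j·590.6·0.0395 = 0 + j23.33 Ω
Step 3 — With open output, the series arm Z2 and the output shunt Z3 appear in series to ground: Z2 + Z3 = 0 - j6.134e+05 Ω.
Step 4 — Parallel with input shunt Z1: Z_in = Z1 || (Z2 + Z3) = 0 - j300.1 Ω = 300.1∠-90.0° Ω.
Step 5 — Source phasor: V = 11.4∠60.0° V = 5.7 + j9.873 V.
Step 6 — Ohm's law: I = V / Z_total = (5.7 + j9.873) / (0 - j300.1) = -0.0329 + j0.019 A.
Step 7 — Convert to polar: |I| = 0.03799 A, ∠I = 150.0°.

I = 0.03799∠150.0° A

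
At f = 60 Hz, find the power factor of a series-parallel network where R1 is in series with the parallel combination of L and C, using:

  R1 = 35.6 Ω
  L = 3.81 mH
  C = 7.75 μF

Step 1 — Angular frequency: ω = 2π·f = 2π·60 = 377 rad/s.
Step 2 — Component impedances:
  R1: Z = R = 35.6 Ω
  L: Z = jωL = j·377·0.00381 = 0 + j1.436 Ω
  C: Z = 1/(jωC) = -j/(ω·C) = 0 - j342.3 Ω
Step 3 — Parallel branch: L || C = 1/(1/L + 1/C) = 0 + j1.442 Ω.
Step 4 — Series with R1: Z_total = R1 + (L || C) = 35.6 + j1.442 Ω = 35.63∠2.3° Ω.
Step 5 — Power factor: PF = cos(φ) = Re(Z)/|Z| = 35.6/35.63 = 0.9992.
Step 6 — Type: Im(Z) = 1.442 ⇒ lagging (phase φ = 2.3°).

PF = 0.9992 (lagging, φ = 2.3°)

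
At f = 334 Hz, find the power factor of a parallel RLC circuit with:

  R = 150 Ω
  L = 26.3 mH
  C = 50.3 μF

Step 1 — Angular frequency: ω = 2π·f = 2π·334 = 2099 rad/s.
Step 2 — Component impedances:
  R: Z = R = 150 Ω
  L: Z = jωL = j·2099·0.0263 = 0 + j55.19 Ω
  C: Z = 1/(jωC) = -j/(ω·C) = 0 - j9.473 Ω
Step 3 — Parallel combination: 1/Z_total = 1/R + 1/L + 1/C; Z_total = 0.8669 - j11.37 Ω = 11.4∠-85.6° Ω.
Step 4 — Power factor: PF = cos(φ) = Re(Z)/|Z| = 0.8669/11.403 = 0.07602.
Step 5 — Type: Im(Z) = -11.37 ⇒ leading (phase φ = -85.6°).

PF = 0.07602 (leading, φ = -85.6°)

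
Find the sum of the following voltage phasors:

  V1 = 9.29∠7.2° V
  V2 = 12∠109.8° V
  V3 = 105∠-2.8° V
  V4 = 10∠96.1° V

Step 1 — Convert each phasor to rectangular form:
  V1 = 9.29·(cos(7.2°) + j·sin(7.2°)) = 9.217 + j1.164 V
  V2 = 12·(cos(109.8°) + j·sin(109.8°)) = -4.065 + j11.29 V
  V3 = 105·(cos(-2.8°) + j·sin(-2.8°)) = 104.9 - j5.129 V
  V4 = 10·(cos(96.1°) + j·sin(96.1°)) = -1.063 + j9.943 V
Step 2 — Sum components: V_total = 109 + j17.27 V.
Step 3 — Convert to polar: |V_total| = 110.3 V, ∠V_total = 9.0°.

V_total = 110.3∠9.0° V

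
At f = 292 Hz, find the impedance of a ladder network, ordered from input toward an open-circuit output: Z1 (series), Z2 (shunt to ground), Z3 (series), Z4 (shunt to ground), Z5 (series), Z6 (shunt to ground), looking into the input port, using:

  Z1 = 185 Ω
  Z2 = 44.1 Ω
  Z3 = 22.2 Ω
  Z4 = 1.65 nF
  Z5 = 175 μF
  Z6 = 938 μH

Step 1 — Angular frequency: ω = 2π·f = 2π·292 = 1835 rad/s.
Step 2 — Component impedances:
  Z1: Z = R = 185 Ω
  Z2: Z = R = 44.1 Ω
  Z3: Z = R = 22.2 Ω
  Z4: Z = 1/(jωC) = -j/(ω·C) = 0 - j3.303e+05 Ω
  Z5: Z = 1/(jωC) = -j/(ω·C) = 0 - j3.115 Ω
  Z6: Z = jωL = j·1835·0.000938 = 0 + j1.721 Ω
Step 3 — Ladder network (open output): work backward from the far end, alternating series and parallel combinations. Z_in = 199.8 - j0.6163 Ω = 199.8∠-0.2° Ω.

Z = 199.8 - j0.6163 Ω = 199.8∠-0.2° Ω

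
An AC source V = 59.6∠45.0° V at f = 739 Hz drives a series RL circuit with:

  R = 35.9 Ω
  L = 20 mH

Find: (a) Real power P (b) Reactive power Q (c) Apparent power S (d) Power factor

Step 1 — Angular frequency: ω = 2π·f = 2π·739 = 4643 rad/s.
Step 2 — Component impedances:
  R: Z = R = 35.9 Ω
  L: Z = jωL = j·4643·0.02 = 0 + j92.87 Ω
Step 3 — Series combination: Z_total = R + L = 35.9 + j92.87 Ω = 99.56∠68.9° Ω.
Step 4 — Source phasor: V = 59.6∠45.0° V = 42.14 + j42.14 V.
Step 5 — Current: I = V / Z = 0.5474 - j0.2422 A = 0.5986∠-23.9° A.
Step 6 — Complex power: S = V·I* = 12.86 + j33.28 VA.
Step 7 — Real power: P = Re(S) = 12.86 W.
Step 8 — Reactive power: Q = Im(S) = 33.28 VAR.
Step 9 — Apparent power: |S| = 35.68 VA.
Step 10 — Power factor: PF = P/|S| = 0.3606 (lagging).

(a) P = 12.86 W  (b) Q = 33.28 VAR  (c) S = 35.68 VA  (d) PF = 0.3606 (lagging)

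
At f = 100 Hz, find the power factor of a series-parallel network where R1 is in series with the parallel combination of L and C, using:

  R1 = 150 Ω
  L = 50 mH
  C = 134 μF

Step 1 — Angular frequency: ω = 2π·f = 2π·100 = 628.3 rad/s.
Step 2 — Component impedances:
  R1: Z = R = 150 Ω
  L: Z = jωL = j·628.3·0.05 = 0 + j31.42 Ω
  C: Z = 1/(jωC) = -j/(ω·C) = 0 - j11.88 Ω
Step 3 — Parallel branch: L || C = 1/(1/L + 1/C) = 0 - j19.1 Ω.
Step 4 — Series with R1: Z_total = R1 + (L || C) = 150 - j19.1 Ω = 151.2∠-7.3° Ω.
Step 5 — Power factor: PF = cos(φ) = Re(Z)/|Z| = 150/151.21 = 0.992.
Step 6 — Type: Im(Z) = -19.1 ⇒ leading (phase φ = -7.3°).

PF = 0.992 (leading, φ = -7.3°)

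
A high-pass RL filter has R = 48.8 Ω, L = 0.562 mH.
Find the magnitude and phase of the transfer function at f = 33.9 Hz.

Step 1 — Angular frequency: ω = 2π·33.9 = 213 rad/s.
Step 2 — Transfer function: H(jω) = jωL/(R + jωL).
Step 3 — Numerator jωL = j·0.1197; denominator R + jωL = 48.8 + j0.1197.
Step 4 — H = 6.017e-06 + j0.002453.
Step 5 — Magnitude: |H| = 0.002453 (-52.2 dB); phase: φ = 89.9°.

|H| = 0.002453 (-52.2 dB), φ = 89.9°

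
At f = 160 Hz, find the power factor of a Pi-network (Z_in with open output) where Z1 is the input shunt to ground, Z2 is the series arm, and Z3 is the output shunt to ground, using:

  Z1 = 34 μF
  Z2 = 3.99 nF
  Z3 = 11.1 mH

Step 1 — Angular frequency: ω = 2π·f = 2π·160 = 1005 rad/s.
Step 2 — Component impedances:
  Z1: Z = 1/(jωC) = -j/(ω·C) = 0 - j29.26 Ω
  Z2: Z = 1/(jωC) = -j/(ω·C) = 0 - j2.493e+05 Ω
  Z3: Z = jωL = j·1005·0.0111 = 0 + j11.16 Ω
Step 3 — With open output, the series arm Z2 and the output shunt Z3 appear in series to ground: Z2 + Z3 = 0 - j2.493e+05 Ω.
Step 4 — Parallel with input shunt Z1: Z_in = Z1 || (Z2 + Z3) = 0 - j29.25 Ω = 29.25∠-90.0° Ω.
Step 5 — Power factor: PF = cos(φ) = Re(Z)/|Z| = 0/29.25 = 0.
Step 6 — Type: Im(Z) = -29.25 ⇒ leading (phase φ = -90.0°).

PF = 0 (leading, φ = -90.0°)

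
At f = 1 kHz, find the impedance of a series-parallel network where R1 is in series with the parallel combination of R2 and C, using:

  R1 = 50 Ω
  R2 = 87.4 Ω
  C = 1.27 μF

Step 1 — Angular frequency: ω = 2π·f = 2π·1000 = 6283 rad/s.
Step 2 — Component impedances:
  R1: Z = R = 50 Ω
  R2: Z = R = 87.4 Ω
  C: Z = 1/(jωC) = -j/(ω·C) = 0 - j125.3 Ω
Step 3 — Parallel branch: R2 || C = 1/(1/R2 + 1/C) = 58.8 - j41.01 Ω.
Step 4 — Series with R1: Z_total = R1 + (R2 || C) = 108.8 - j41.01 Ω = 116.3∠-20.7° Ω.

Z = 108.8 - j41.01 Ω = 116.3∠-20.7° Ω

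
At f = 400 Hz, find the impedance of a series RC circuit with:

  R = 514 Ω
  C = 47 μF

Step 1 — Angular frequency: ω = 2π·f = 2π·400 = 2513 rad/s.
Step 2 — Component impedances:
  R: Z = R = 514 Ω
  C: Z = 1/(jωC) = -j/(ω·C) = 0 - j8.466 Ω
Step 3 — Series combination: Z_total = R + C = 514 - j8.466 Ω = 514.1∠-0.9° Ω.

Z = 514 - j8.466 Ω = 514.1∠-0.9° Ω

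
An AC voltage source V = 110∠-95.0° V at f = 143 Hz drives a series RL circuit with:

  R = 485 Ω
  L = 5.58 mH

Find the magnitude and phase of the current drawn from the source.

Step 1 — Angular frequency: ω = 2π·f = 2π·143 = 898.5 rad/s.
Step 2 — Component impedances:
  R: Z = R = 485 Ω
  L: Z = jωL = j·898.5·0.00558 = 0 + j5.014 Ω
Step 3 — Series combination: Z_total = R + L = 485 + j5.014 Ω = 485∠0.6° Ω.
Step 4 — Source phasor: V = 110∠-95.0° V = -9.587 - j109.6 V.
Step 5 — Ohm's law: I = V / Z_total = (-9.587 - j109.6) / (485 + j5.014) = -0.0221 - j0.2257 A.
Step 6 — Convert to polar: |I| = 0.2268 A, ∠I = -95.6°.

I = 0.2268∠-95.6° A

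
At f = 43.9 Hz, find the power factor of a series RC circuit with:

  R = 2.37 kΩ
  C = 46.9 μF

Step 1 — Angular frequency: ω = 2π·f = 2π·43.9 = 275.8 rad/s.
Step 2 — Component impedances:
  R: Z = R = 2370 Ω
  C: Z = 1/(jωC) = -j/(ω·C) = 0 - j77.3 Ω
Step 3 — Series combination: Z_total = R + C = 2370 - j77.3 Ω = 2371∠-1.9° Ω.
Step 4 — Power factor: PF = cos(φ) = Re(Z)/|Z| = 2370/2371.3 = 0.9995.
Step 5 — Type: Im(Z) = -77.3 ⇒ leading (phase φ = -1.9°).

PF = 0.9995 (leading, φ = -1.9°)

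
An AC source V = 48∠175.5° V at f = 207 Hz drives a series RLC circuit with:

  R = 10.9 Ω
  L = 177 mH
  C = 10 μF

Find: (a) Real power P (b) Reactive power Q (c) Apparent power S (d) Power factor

Step 1 — Angular frequency: ω = 2π·f = 2π·207 = 1301 rad/s.
Step 2 — Component impedances:
  R: Z = R = 10.9 Ω
  L: Z = jωL = j·1301·0.177 = 0 + j230.2 Ω
  C: Z = 1/(jωC) = -j/(ω·C) = 0 - j76.89 Ω
Step 3 — Series combination: Z_total = R + L + C = 10.9 + j153.3 Ω = 153.7∠85.9° Ω.
Step 4 — Source phasor: V = 48∠175.5° V = -47.85 + j3.766 V.
Step 5 — Current: I = V / Z = 0.002363 + j0.3123 A = 0.3123∠89.6° A.
Step 6 — Complex power: S = V·I* = 1.063 + j14.95 VA.
Step 7 — Real power: P = Re(S) = 1.063 W.
Step 8 — Reactive power: Q = Im(S) = 14.95 VAR.
Step 9 — Apparent power: |S| = 14.99 VA.
Step 10 — Power factor: PF = P/|S| = 0.07091 (lagging).

(a) P = 1.063 W  (b) Q = 14.95 VAR  (c) S = 14.99 VA  (d) PF = 0.07091 (lagging)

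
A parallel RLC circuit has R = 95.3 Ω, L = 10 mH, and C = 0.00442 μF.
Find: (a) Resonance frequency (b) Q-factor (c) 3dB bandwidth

Step 1 — Resonance: ω₀ = 1/√(LC) = 1/√(0.01·4.42e-09) = 1.504e+05 rad/s.
Step 2 — f₀ = ω₀/(2π) = 2.394e+04 Hz.
Step 3 — Parallel Q: Q = R/(ω₀L) = 95.3/(1.504e+05·0.01) = 0.06336.
Step 4 — Bandwidth: Δω = ω₀/Q = 2.374e+06 rad/s; BW = Δω/(2π) = 3.778e+05 Hz.

(a) f₀ = 2.394e+04 Hz  (b) Q = 0.06336  (c) BW = 3.778e+05 Hz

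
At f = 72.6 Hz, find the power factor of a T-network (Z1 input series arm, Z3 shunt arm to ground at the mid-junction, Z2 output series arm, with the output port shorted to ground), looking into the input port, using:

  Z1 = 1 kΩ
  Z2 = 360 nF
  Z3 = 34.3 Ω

Step 1 — Angular frequency: ω = 2π·f = 2π·72.6 = 456.2 rad/s.
Step 2 — Component impedances:
  Z1: Z = R = 1000 Ω
  Z2: Z = 1/(jωC) = -j/(ω·C) = 0 - j6089 Ω
  Z3: Z = R = 34.3 Ω
Step 3 — With the output port shorted to ground, the output series arm Z2 runs from the junction to ground; the shunt arm Z3 also runs from the junction to ground. They appear in parallel: Z3 || Z2 = 34.3 - j0.1932 Ω.
Step 4 — Series with input arm Z1: Z_in = Z1 + (Z3 || Z2) = 1034 - j0.1932 Ω = 1034∠-0.0° Ω.
Step 5 — Power factor: PF = cos(φ) = Re(Z)/|Z| = 1034/1034 = 1.
Step 6 — Type: Im(Z) = -0.1932 ⇒ leading (phase φ = -0.0°).

PF = 1 (leading, φ = -0.0°)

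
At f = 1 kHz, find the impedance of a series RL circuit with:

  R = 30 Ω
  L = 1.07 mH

Step 1 — Angular frequency: ω = 2π·f = 2π·1000 = 6283 rad/s.
Step 2 — Component impedances:
  R: Z = R = 30 Ω
  L: Z = jωL = j·6283·0.00107 = 0 + j6.723 Ω
Step 3 — Series combination: Z_total = R + L = 30 + j6.723 Ω = 30.74∠12.6° Ω.

Z = 30 + j6.723 Ω = 30.74∠12.6° Ω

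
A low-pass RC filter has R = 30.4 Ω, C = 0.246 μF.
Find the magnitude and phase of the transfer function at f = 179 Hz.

Step 1 — Angular frequency: ω = 2π·179 = 1125 rad/s.
Step 2 — Transfer function: H(jω) = 1/(1 + jωRC).
Step 3 — Denominator: 1 + jωRC = 1 + j·1125·30.4·2.46e-07 = 1 + j0.008411.
Step 4 — H = 0.9999 - j0.00841.
Step 5 — Magnitude: |H| = 1 (-0.0 dB); phase: φ = -0.5°.

|H| = 1 (-0.0 dB), φ = -0.5°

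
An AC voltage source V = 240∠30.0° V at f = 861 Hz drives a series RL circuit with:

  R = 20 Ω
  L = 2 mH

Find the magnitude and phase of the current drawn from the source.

Step 1 — Angular frequency: ω = 2π·f = 2π·861 = 5410 rad/s.
Step 2 — Component impedances:
  R: Z = R = 20 Ω
  L: Z = jωL = j·5410·0.002 = 0 + j10.82 Ω
Step 3 — Series combination: Z_total = R + L = 20 + j10.82 Ω = 22.74∠28.4° Ω.
Step 4 — Source phasor: V = 240∠30.0° V = 207.8 + j120 V.
Step 5 — Ohm's law: I = V / Z_total = (207.8 + j120) / (20 + j10.82) = 10.55 + j0.2924 A.
Step 6 — Convert to polar: |I| = 10.55 A, ∠I = 1.6°.

I = 10.55∠1.6° A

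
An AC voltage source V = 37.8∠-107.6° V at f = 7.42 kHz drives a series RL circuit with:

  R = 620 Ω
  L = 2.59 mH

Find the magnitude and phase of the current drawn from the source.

Step 1 — Angular frequency: ω = 2π·f = 2π·7420 = 4.662e+04 rad/s.
Step 2 — Component impedances:
  R: Z = R = 620 Ω
  L: Z = jωL = j·4.662e+04·0.00259 = 0 + j120.7 Ω
Step 3 — Series combination: Z_total = R + L = 620 + j120.7 Ω = 631.6∠11.0° Ω.
Step 4 — Source phasor: V = 37.8∠-107.6° V = -11.43 - j36.03 V.
Step 5 — Ohm's law: I = V / Z_total = (-11.43 - j36.03) / (620 + j120.7) = -0.02867 - j0.05253 A.
Step 6 — Convert to polar: |I| = 0.05984 A, ∠I = -118.6°.

I = 0.05984∠-118.6° A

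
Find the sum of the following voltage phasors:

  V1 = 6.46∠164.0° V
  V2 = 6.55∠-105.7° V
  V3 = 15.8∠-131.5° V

Step 1 — Convert each phasor to rectangular form:
  V1 = 6.46·(cos(164.0°) + j·sin(164.0°)) = -6.21 + j1.781 V
  V2 = 6.55·(cos(-105.7°) + j·sin(-105.7°)) = -1.772 - j6.306 V
  V3 = 15.8·(cos(-131.5°) + j·sin(-131.5°)) = -10.47 - j11.83 V
Step 2 — Sum components: V_total = -18.45 - j16.36 V.
Step 3 — Convert to polar: |V_total| = 24.66 V, ∠V_total = -138.4°.

V_total = 24.66∠-138.4° V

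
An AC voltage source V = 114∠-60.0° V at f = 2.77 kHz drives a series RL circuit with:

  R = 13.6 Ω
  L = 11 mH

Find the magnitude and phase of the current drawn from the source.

Step 1 — Angular frequency: ω = 2π·f = 2π·2770 = 1.74e+04 rad/s.
Step 2 — Component impedances:
  R: Z = R = 13.6 Ω
  L: Z = jωL = j·1.74e+04·0.011 = 0 + j191.4 Ω
Step 3 — Series combination: Z_total = R + L = 13.6 + j191.4 Ω = 191.9∠85.9° Ω.
Step 4 — Source phasor: V = 114∠-60.0° V = 57 - j98.73 V.
Step 5 — Ohm's law: I = V / Z_total = (57 - j98.73) / (13.6 + j191.4) = -0.4921 - j0.3327 A.
Step 6 — Convert to polar: |I| = 0.594 A, ∠I = -145.9°.

I = 0.594∠-145.9° A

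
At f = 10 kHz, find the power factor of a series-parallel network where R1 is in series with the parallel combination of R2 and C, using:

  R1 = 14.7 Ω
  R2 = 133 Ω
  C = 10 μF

Step 1 — Angular frequency: ω = 2π·f = 2π·1e+04 = 6.283e+04 rad/s.
Step 2 — Component impedances:
  R1: Z = R = 14.7 Ω
  R2: Z = R = 133 Ω
  C: Z = 1/(jωC) = -j/(ω·C) = 0 - j1.592 Ω
Step 3 — Parallel branch: R2 || C = 1/(1/R2 + 1/C) = 0.01904 - j1.591 Ω.
Step 4 — Series with R1: Z_total = R1 + (R2 || C) = 14.72 - j1.591 Ω = 14.8∠-6.2° Ω.
Step 5 — Power factor: PF = cos(φ) = Re(Z)/|Z| = 14.719/14.805 = 0.9942.
Step 6 — Type: Im(Z) = -1.591 ⇒ leading (phase φ = -6.2°).

PF = 0.9942 (leading, φ = -6.2°)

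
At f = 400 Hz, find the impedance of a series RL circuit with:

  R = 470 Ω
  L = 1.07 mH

Step 1 — Angular frequency: ω = 2π·f = 2π·400 = 2513 rad/s.
Step 2 — Component impedances:
  R: Z = R = 470 Ω
  L: Z = jωL = j·2513·0.00107 = 0 + j2.689 Ω
Step 3 — Series combination: Z_total = R + L = 470 + j2.689 Ω = 470∠0.3° Ω.

Z = 470 + j2.689 Ω = 470∠0.3° Ω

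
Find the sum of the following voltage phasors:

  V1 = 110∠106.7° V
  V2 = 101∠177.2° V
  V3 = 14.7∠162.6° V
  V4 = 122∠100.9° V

Step 1 — Convert each phasor to rectangular form:
  V1 = 110·(cos(106.7°) + j·sin(106.7°)) = -31.61 + j105.4 V
  V2 = 101·(cos(177.2°) + j·sin(177.2°)) = -100.9 + j4.934 V
  V3 = 14.7·(cos(162.6°) + j·sin(162.6°)) = -14.03 + j4.396 V
  V4 = 122·(cos(100.9°) + j·sin(100.9°)) = -23.07 + j119.8 V
Step 2 — Sum components: V_total = -169.6 + j234.5 V.
Step 3 — Convert to polar: |V_total| = 289.4 V, ∠V_total = 125.9°.

V_total = 289.4∠125.9° V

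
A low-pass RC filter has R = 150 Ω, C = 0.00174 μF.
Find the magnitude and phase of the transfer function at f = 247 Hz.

Step 1 — Angular frequency: ω = 2π·247 = 1552 rad/s.
Step 2 — Transfer function: H(jω) = 1/(1 + jωRC).
Step 3 — Denominator: 1 + jωRC = 1 + j·1552·150·1.74e-09 = 1 + j0.0004051.
Step 4 — H = 1 - j0.0004051.
Step 5 — Magnitude: |H| = 1 (-0.0 dB); phase: φ = -0.0°.

|H| = 1 (-0.0 dB), φ = -0.0°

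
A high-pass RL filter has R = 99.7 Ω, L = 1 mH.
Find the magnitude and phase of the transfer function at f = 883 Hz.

Step 1 — Angular frequency: ω = 2π·883 = 5548 rad/s.
Step 2 — Transfer function: H(jω) = jωL/(R + jωL).
Step 3 — Numerator jωL = j·5.548; denominator R + jωL = 99.7 + j5.548.
Step 4 — H = 0.003087 + j0.05548.
Step 5 — Magnitude: |H| = 0.05556 (-25.1 dB); phase: φ = 86.8°.

|H| = 0.05556 (-25.1 dB), φ = 86.8°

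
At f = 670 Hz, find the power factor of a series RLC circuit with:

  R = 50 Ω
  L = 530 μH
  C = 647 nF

Step 1 — Angular frequency: ω = 2π·f = 2π·670 = 4210 rad/s.
Step 2 — Component impedances:
  R: Z = R = 50 Ω
  L: Z = jωL = j·4210·0.00053 = 0 + j2.231 Ω
  C: Z = 1/(jωC) = -j/(ω·C) = 0 - j367.1 Ω
Step 3 — Series combination: Z_total = R + L + C = 50 - j364.9 Ω = 368.3∠-82.2° Ω.
Step 4 — Power factor: PF = cos(φ) = Re(Z)/|Z| = 50/368.33 = 0.1357.
Step 5 — Type: Im(Z) = -364.9 ⇒ leading (phase φ = -82.2°).

PF = 0.1357 (leading, φ = -82.2°)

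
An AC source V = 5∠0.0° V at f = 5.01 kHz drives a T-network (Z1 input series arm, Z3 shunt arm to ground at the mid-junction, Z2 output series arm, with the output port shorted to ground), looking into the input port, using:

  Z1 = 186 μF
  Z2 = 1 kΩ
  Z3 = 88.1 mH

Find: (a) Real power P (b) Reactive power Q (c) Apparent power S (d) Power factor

Step 1 — Angular frequency: ω = 2π·f = 2π·5010 = 3.148e+04 rad/s.
Step 2 — Component impedances:
  Z1: Z = 1/(jωC) = -j/(ω·C) = 0 - j0.1708 Ω
  Z2: Z = R = 1000 Ω
  Z3: Z = jωL = j·3.148e+04·0.0881 = 0 + j2773 Ω
Step 3 — With the output port shorted to ground, the output series arm Z2 runs from the junction to ground; the shunt arm Z3 also runs from the junction to ground. They appear in parallel: Z3 || Z2 = 884.9 + j319.1 Ω.
Step 4 — Series with input arm Z1: Z_in = Z1 + (Z3 || Z2) = 884.9 + j318.9 Ω = 940.7∠19.8° Ω.
Step 5 — Source phasor: V = 5∠0.0° V = 5 V.
Step 6 — Current: I = V / Z = 0.005001 - j0.001802 A = 0.005315∠-19.8° A.
Step 7 — Complex power: S = V·I* = 0.025 + j0.009011 VA.
Step 8 — Real power: P = Re(S) = 0.025 W.
Step 9 — Reactive power: Q = Im(S) = 0.009011 VAR.
Step 10 — Apparent power: |S| = 0.02658 VA.
Step 11 — Power factor: PF = P/|S| = 0.9408 (lagging).

(a) P = 0.025 W  (b) Q = 0.009011 VAR  (c) S = 0.02658 VA  (d) PF = 0.9408 (lagging)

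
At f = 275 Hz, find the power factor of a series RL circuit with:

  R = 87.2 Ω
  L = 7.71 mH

Step 1 — Angular frequency: ω = 2π·f = 2π·275 = 1728 rad/s.
Step 2 — Component impedances:
  R: Z = R = 87.2 Ω
  L: Z = jωL = j·1728·0.00771 = 0 + j13.32 Ω
Step 3 — Series combination: Z_total = R + L = 87.2 + j13.32 Ω = 88.21∠8.7° Ω.
Step 4 — Power factor: PF = cos(φ) = Re(Z)/|Z| = 87.2/88.212 = 0.9885.
Step 5 — Type: Im(Z) = 13.32 ⇒ lagging (phase φ = 8.7°).

PF = 0.9885 (lagging, φ = 8.7°)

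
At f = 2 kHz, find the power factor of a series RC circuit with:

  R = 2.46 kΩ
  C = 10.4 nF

Step 1 — Angular frequency: ω = 2π·f = 2π·2000 = 1.257e+04 rad/s.
Step 2 — Component impedances:
  R: Z = R = 2460 Ω
  C: Z = 1/(jωC) = -j/(ω·C) = 0 - j7652 Ω
Step 3 — Series combination: Z_total = R + C = 2460 - j7652 Ω = 8037∠-72.2° Ω.
Step 4 — Power factor: PF = cos(φ) = Re(Z)/|Z| = 2460/8037 = 0.3061.
Step 5 — Type: Im(Z) = -7652 ⇒ leading (phase φ = -72.2°).

PF = 0.3061 (leading, φ = -72.2°)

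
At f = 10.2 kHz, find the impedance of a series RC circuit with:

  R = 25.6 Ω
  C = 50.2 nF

Step 1 — Angular frequency: ω = 2π·f = 2π·1.02e+04 = 6.409e+04 rad/s.
Step 2 — Component impedances:
  R: Z = R = 25.6 Ω
  C: Z = 1/(jωC) = -j/(ω·C) = 0 - j310.8 Ω
Step 3 — Series combination: Z_total = R + C = 25.6 - j310.8 Ω = 311.9∠-85.3° Ω.

Z = 25.6 - j310.8 Ω = 311.9∠-85.3° Ω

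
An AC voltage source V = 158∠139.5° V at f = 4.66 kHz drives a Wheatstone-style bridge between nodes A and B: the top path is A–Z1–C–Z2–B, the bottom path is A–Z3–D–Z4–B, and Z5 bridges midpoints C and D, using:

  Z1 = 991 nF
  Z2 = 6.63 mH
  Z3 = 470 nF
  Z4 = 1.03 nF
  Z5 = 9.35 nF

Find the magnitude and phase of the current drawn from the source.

Step 1 — Angular frequency: ω = 2π·f = 2π·4660 = 2.928e+04 rad/s.
Step 2 — Component impedances:
  Z1: Z = 1/(jωC) = -j/(ω·C) = 0 - j34.46 Ω
  Z2: Z = jωL = j·2.928e+04·0.00663 = 0 + j194.1 Ω
  Z3: Z = 1/(jωC) = -j/(ω·C) = 0 - j72.67 Ω
  Z4: Z = 1/(jωC) = -j/(ω·C) = 0 - j3.316e+04 Ω
  Z5: Z = 1/(jωC) = -j/(ω·C) = 0 - j3653 Ω
Step 3 — Bridge requires nodal analysis (the Z5 bridge couples midpoints C and D, so the two paths cannot be reduced to a simple series/parallel combination). Setting node B to ground and injecting 1 A at node A, the 3-node admittance system at A, C, D solves to V_A = Z_AB = 0 + j160.8 Ω = 160.8∠90.0° Ω.
Step 4 — Source phasor: V = 158∠139.5° V = -120.1 + j102.6 V.
Step 5 — Ohm's law: I = V / Z_total = (-120.1 + j102.6) / (0 + j160.8) = 0.6383 + j0.7474 A.
Step 6 — Convert to polar: |I| = 0.9829 A, ∠I = 49.5°.

I = 0.9829∠49.5° A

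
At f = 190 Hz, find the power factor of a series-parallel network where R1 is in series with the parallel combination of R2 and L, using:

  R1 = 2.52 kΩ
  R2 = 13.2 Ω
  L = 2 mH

Step 1 — Angular frequency: ω = 2π·f = 2π·190 = 1194 rad/s.
Step 2 — Component impedances:
  R1: Z = R = 2520 Ω
  R2: Z = R = 13.2 Ω
  L: Z = jωL = j·1194·0.002 = 0 + j2.388 Ω
Step 3 — Parallel branch: R2 || L = 1/(1/R2 + 1/L) = 0.4182 + j2.312 Ω.
Step 4 — Series with R1: Z_total = R1 + (R2 || L) = 2520 + j2.312 Ω = 2520∠0.1° Ω.
Step 5 — Power factor: PF = cos(φ) = Re(Z)/|Z| = 2520/2520 = 1.
Step 6 — Type: Im(Z) = 2.312 ⇒ lagging (phase φ = 0.1°).

PF = 1 (lagging, φ = 0.1°)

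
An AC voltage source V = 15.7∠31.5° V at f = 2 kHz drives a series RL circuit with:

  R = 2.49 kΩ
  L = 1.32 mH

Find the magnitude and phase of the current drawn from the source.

Step 1 — Angular frequency: ω = 2π·f = 2π·2000 = 1.257e+04 rad/s.
Step 2 — Component impedances:
  R: Z = R = 2490 Ω
  L: Z = jωL = j·1.257e+04·0.00132 = 0 + j16.59 Ω
Step 3 — Series combination: Z_total = R + L = 2490 + j16.59 Ω = 2490∠0.4° Ω.
Step 4 — Source phasor: V = 15.7∠31.5° V = 13.39 + j8.203 V.
Step 5 — Ohm's law: I = V / Z_total = (13.39 + j8.203) / (2490 + j16.59) = 0.005398 + j0.003259 A.
Step 6 — Convert to polar: |I| = 0.006305 A, ∠I = 31.1°.

I = 0.006305∠31.1° A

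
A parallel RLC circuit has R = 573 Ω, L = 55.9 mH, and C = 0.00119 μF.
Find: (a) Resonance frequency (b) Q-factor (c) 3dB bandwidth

Step 1 — Resonance: ω₀ = 1/√(LC) = 1/√(0.0559·1.19e-09) = 1.226e+05 rad/s.
Step 2 — f₀ = ω₀/(2π) = 1.951e+04 Hz.
Step 3 — Parallel Q: Q = R/(ω₀L) = 573/(1.226e+05·0.0559) = 0.0836.
Step 4 — Bandwidth: Δω = ω₀/Q = 1.467e+06 rad/s; BW = Δω/(2π) = 2.334e+05 Hz.

(a) f₀ = 1.951e+04 Hz  (b) Q = 0.0836  (c) BW = 2.334e+05 Hz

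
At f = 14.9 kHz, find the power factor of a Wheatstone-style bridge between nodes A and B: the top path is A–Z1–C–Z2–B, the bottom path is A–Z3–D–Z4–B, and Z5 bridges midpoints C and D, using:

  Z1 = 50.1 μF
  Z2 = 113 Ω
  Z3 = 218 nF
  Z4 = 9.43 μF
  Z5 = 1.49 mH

Step 1 — Angular frequency: ω = 2π·f = 2π·1.49e+04 = 9.362e+04 rad/s.
Step 2 — Component impedances:
  Z1: Z = 1/(jωC) = -j/(ω·C) = 0 - j0.2132 Ω
  Z2: Z = R = 113 Ω
  Z3: Z = 1/(jωC) = -j/(ω·C) = 0 - j49 Ω
  Z4: Z = 1/(jωC) = -j/(ω·C) = 0 - j1.133 Ω
  Z5: Z = jωL = j·9.362e+04·0.00149 = 0 + j139.5 Ω
Step 3 — Bridge requires nodal analysis (the Z5 bridge couples midpoints C and D, so the two paths cannot be reduced to a simple series/parallel combination). Setting node B to ground and injecting 1 A at node A, the 3-node admittance system at A, C, D solves to V_A = Z_AB = 35.63 - j52.39 Ω = 63.36∠-55.8° Ω.
Step 4 — Power factor: PF = cos(φ) = Re(Z)/|Z| = 35.632/63.359 = 0.5624.
Step 5 — Type: Im(Z) = -52.39 ⇒ leading (phase φ = -55.8°).

PF = 0.5624 (leading, φ = -55.8°)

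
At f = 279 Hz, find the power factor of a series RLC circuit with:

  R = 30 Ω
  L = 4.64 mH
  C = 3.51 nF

Step 1 — Angular frequency: ω = 2π·f = 2π·279 = 1753 rad/s.
Step 2 — Component impedances:
  R: Z = R = 30 Ω
  L: Z = jωL = j·1753·0.00464 = 0 + j8.134 Ω
  C: Z = 1/(jωC) = -j/(ω·C) = 0 - j1.625e+05 Ω
Step 3 — Series combination: Z_total = R + L + C = 30 - j1.625e+05 Ω = 1.625e+05∠-90.0° Ω.
Step 4 — Power factor: PF = cos(φ) = Re(Z)/|Z| = 30/1.625e+05 = 0.0001846.
Step 5 — Type: Im(Z) = -1.625e+05 ⇒ leading (phase φ = -90.0°).

PF = 0.0001846 (leading, φ = -90.0°)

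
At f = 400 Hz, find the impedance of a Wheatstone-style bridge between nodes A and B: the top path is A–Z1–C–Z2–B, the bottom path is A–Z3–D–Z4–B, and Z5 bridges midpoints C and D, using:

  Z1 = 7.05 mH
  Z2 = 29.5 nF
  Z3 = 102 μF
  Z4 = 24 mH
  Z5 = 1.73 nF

Step 1 — Angular frequency: ω = 2π·f = 2π·400 = 2513 rad/s.
Step 2 — Component impedances:
  Z1: Z = jωL = j·2513·0.00705 = 0 + j17.72 Ω
  Z2: Z = 1/(jωC) = -j/(ω·C) = 0 - j1.349e+04 Ω
  Z3: Z = 1/(jωC) = -j/(ω·C) = 0 - j3.901 Ω
  Z4: Z = jωL = j·2513·0.024 = 0 + j60.32 Ω
  Z5: Z = 1/(jωC) = -j/(ω·C) = 0 - j2.3e+05 Ω
Step 3 — Bridge requires nodal analysis (the Z5 bridge couples midpoints C and D, so the two paths cannot be reduced to a simple series/parallel combination). Setting node B to ground and injecting 1 A at node A, the 3-node admittance system at A, C, D solves to V_A = Z_AB = 0 + j56.66 Ω = 56.66∠90.0° Ω.

Z = 0 + j56.66 Ω = 56.66∠90.0° Ω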